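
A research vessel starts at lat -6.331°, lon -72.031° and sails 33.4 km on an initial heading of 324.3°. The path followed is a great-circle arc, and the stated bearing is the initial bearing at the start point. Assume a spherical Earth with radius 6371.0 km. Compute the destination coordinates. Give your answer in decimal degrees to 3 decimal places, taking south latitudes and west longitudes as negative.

latitude -6.087°, longitude -72.207°

The arc subtends δ = 33.4/6371 = 0.005243 rad at the centre.
Start latitude φ₁ = -0.110497 rad; initial bearing θ = 5.660103 rad.
Applying the spherical law of cosines for sides, sin φ₂ = sin φ₁ cos δ + cos φ₁ sin δ cos θ = -0.106039, so φ₂ = -6.087°.
Δλ = atan2( sin θ sin δ cos φ₁ , cos δ − sin φ₁ sin φ₂ ) = atan2(-0.003041, 0.988293) = -0.003077 rad = -0.176°.
λ₂ = -72.031° + -0.176° = -72.207°.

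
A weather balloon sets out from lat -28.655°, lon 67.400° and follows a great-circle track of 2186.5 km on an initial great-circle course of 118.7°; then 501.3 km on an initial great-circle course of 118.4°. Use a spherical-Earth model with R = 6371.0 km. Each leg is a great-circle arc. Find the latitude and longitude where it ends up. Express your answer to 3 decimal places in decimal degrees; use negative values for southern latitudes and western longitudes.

latitude -38.435°, longitude 93.976°

Apply the spherical direct solution leg by leg, carrying full precision between legs.
Leg 1: from (-28.655°, 67.400°), δ = 2186.5/6371 = 0.343196 rad, θ = 118.7° → φ = -36.397°, λ = 88.912°.
Leg 2: from (-36.397°, 88.912°), δ = 501.3/6371 = 0.078685 rad, θ = 118.4° → φ = -38.435°, λ = 93.976°.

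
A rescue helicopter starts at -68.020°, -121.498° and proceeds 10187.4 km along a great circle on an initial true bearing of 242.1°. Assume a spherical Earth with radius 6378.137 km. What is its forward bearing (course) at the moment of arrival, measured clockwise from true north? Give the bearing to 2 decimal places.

δ = 10187.4/6378.137 = 1.597238 rad (91.5150°).
With φ₁ = -68.020° = -1.187173 rad and θ = 242.1° = 4.225442 rad:
Applying the spherical law of cosines for sides, sin φ₂ = sin φ₁ cos δ + cos φ₁ sin δ cos θ = -0.150560, so φ₂ = -8.659°.
For the longitude increment, Δλ = atan2( sin θ sin δ cos φ₁, cos δ − sin φ₁ sin φ₂ ) = atan2(-0.330663, -0.166055) = -116.665°.
λ₂ = -121.498° + -116.665° = -238.163°, normalized to (−180°, 180°] → 121.837°.
The forward bearing on arrival equals the back-azimuth from the destination plus 180°.
Back-azimuth from P₂ (-8.66°, 121.84°) to P₁ (-68.02°, -121.50°), with Δλ' = λ₁ − λ₂ = -243.33°: atan2( sin Δλ' cos φ₁ , cos φ₂ sin φ₁ − sin φ₂ cos φ₁ cos Δλ' ) = 160.45°.
Final bearing = (160.45° + 180°) mod 360° = 340.45°.

final bearing 340.45°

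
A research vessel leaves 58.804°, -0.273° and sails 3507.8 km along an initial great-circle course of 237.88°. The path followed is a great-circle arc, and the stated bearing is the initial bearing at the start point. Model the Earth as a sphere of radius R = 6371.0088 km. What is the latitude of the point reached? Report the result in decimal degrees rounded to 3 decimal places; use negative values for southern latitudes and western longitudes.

latitude 35.796°

δ = 3507.8/6371.0088 = 0.550588 rad (31.5464°).
Converting: φ₁ = 1.026323 rad, θ = 4.151789 rad.
Applying the spherical law of cosines for sides, sin φ₂ = sin φ₁ cos δ + cos φ₁ sin δ cos θ = 0.584901, so φ₂ = 35.796°.
Then Δλ = atan2(-0.229515, 0.351893) = -0.577941 rad, from sin θ sin δ cos φ₁ over cos δ − sin φ₁ sin φ₂.
λ₂ = λ₁ + Δλ = -33.387°.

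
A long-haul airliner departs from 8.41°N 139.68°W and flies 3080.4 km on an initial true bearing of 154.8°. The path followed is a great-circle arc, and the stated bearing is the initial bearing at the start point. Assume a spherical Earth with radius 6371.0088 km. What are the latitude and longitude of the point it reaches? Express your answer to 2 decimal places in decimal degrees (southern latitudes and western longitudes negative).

Angular distance δ = d/R = 3080.4 / 6371.0088 = 0.483503 rad.
Start latitude φ₁ = 0.146782 rad; initial bearing θ = 2.701770 rad.
Destination latitude: φ₂ = arcsin( sin φ₁ cos δ + cos φ₁ sin δ cos θ ) = arcsin(-0.286625) = -16.66°.
Then Δλ = atan2(0.195809, 0.927293) = 0.208105 rad, from sin θ sin δ cos φ₁ over cos δ − sin φ₁ sin φ₂.
λ₂ = -139.68° + 11.92° = -127.76°.

latitude -16.66°, longitude -127.76°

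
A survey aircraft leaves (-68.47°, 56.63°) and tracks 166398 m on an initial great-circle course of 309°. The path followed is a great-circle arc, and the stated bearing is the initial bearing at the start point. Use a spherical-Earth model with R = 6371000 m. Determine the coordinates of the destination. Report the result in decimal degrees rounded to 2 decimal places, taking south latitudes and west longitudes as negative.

latitude -67.50°, longitude 53.59°

Angular distance δ = d/R = 166398 / 6371000 = 0.026118 rad.
Start latitude φ₁ = -1.195027 rad; initial bearing θ = 5.393067 rad.
Destination latitude: φ₂ = arcsin( sin φ₁ cos δ + cos φ₁ sin δ cos θ ) = arcsin(-0.923877) = -67.50°.
Then Δλ = atan2(-0.007448, 0.140245) = -0.053058 rad, from sin θ sin δ cos φ₁ over cos δ − sin φ₁ sin φ₂.
Hence λ₂ = 56.63° + -3.04° = 53.59°.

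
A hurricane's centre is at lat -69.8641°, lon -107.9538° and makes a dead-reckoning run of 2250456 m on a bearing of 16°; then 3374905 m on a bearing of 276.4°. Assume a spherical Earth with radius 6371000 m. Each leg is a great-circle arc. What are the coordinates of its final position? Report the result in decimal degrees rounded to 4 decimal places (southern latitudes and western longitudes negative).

Apply the spherical direct solution leg by leg, carrying full precision between legs.
Leg 1: from (-69.8641°, -107.9538°), δ = 2250456/6371000 = 0.353234 rad, θ = 16° → φ = -50.0350°, λ = -99.4167°.
Leg 2: from (-50.0350°, -99.4167°), δ = 3374905/6371000 = 0.529729 rad, θ = 276.4° → φ = -38.6979°, λ = -139.4631°.

latitude -38.6979°, longitude -139.4631°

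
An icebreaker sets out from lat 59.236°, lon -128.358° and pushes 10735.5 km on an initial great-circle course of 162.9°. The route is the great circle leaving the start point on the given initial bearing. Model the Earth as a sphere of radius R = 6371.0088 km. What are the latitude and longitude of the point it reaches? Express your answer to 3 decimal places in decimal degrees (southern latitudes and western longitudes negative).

latitude -35.709°, longitude -107.272°

Angular distance δ = d/R = 10735.5 / 6371.0088 = 1.685055 rad.
Start latitude φ₁ = 1.033863 rad; initial bearing θ = 2.843141 rad.
sin φ₂ = sin φ₁ cos δ + cos φ₁ sin δ cos θ = (0.859281)(-0.114010) + (0.511503)(0.993480)(-0.955793) = -0.583670
φ₂ = asin(-0.583670) = -0.623241 rad = -35.709°.
Δλ = atan2( sin θ sin δ cos φ₁ , cos δ − sin φ₁ sin φ₂ ) = atan2(0.149422, 0.387527) = 0.368012 rad = 21.086°.
λ₂ = λ₁ + Δλ = -107.272°.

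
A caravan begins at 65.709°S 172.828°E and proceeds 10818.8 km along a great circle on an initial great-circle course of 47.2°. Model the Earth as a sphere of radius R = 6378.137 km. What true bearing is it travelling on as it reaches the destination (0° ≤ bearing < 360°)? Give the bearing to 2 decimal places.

final bearing 19.15°

Angular distance δ = d/R = 10818.8 / 6378.137 = 1.696232 rad.
Converting: φ₁ = -1.146838 rad, θ = 0.823795 rad.
sin φ₂ = sin φ₁ cos δ + cos φ₁ sin δ cos θ = (-0.911468)(-0.125107) + (0.411371)(0.992143)(0.679441) = 0.391338
φ₂ = asin(0.391338) = 0.402085 rad = 23.038°.
Then Δλ = atan2(0.299464, 0.231585) = 0.912530 rad, from sin θ sin δ cos φ₁ over cos δ − sin φ₁ sin φ₂.
λ₂ = 172.828° + 52.284° = 225.112°, normalized to (−180°, 180°] → -134.888°.
The forward bearing on arrival equals the back-azimuth from the destination plus 180°.
Back-azimuth from P₂ (23.04°, -134.89°) to P₁ (-65.71°, 172.83°), with Δλ' = λ₁ − λ₂ = 307.72°: atan2( sin Δλ' cos φ₁ , cos φ₂ sin φ₁ − sin φ₂ cos φ₁ cos Δλ' ) = 199.15°.
Final bearing = (199.15° + 180°) mod 360° = 19.15°.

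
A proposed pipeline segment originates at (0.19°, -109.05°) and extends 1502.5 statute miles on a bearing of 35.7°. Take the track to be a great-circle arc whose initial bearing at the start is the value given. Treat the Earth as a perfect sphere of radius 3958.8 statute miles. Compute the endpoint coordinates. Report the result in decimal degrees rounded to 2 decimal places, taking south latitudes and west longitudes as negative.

latitude 17.69°, longitude -95.93°

The arc subtends δ = 1502.5/3958.8 = 0.379534 rad at the centre.
Converting: φ₁ = 0.003316 rad, θ = 0.623083 rad.
sin φ₂ = sin φ₁ cos δ + cos φ₁ sin δ cos θ = (0.003316)(0.928837) + (0.999995)(0.370488)(0.812084) = 0.303946
φ₂ = asin(0.303946) = 0.308831 rad = 17.69°.
For the longitude increment, Δλ = atan2( sin θ sin δ cos φ₁, cos δ − sin φ₁ sin φ₂ ) = atan2(0.216194, 0.927829) = 13.12°.
λ₂ = -109.05° + 13.12° = -95.93°.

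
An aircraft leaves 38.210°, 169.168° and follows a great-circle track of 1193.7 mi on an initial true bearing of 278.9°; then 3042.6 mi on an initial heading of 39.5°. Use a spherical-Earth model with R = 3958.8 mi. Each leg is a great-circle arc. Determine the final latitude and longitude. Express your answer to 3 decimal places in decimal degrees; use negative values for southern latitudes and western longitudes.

Apply the spherical direct solution leg by leg, carrying full precision between legs.
Leg 1: from (38.210°, 169.168°), δ = 1193.7/3958.8 = 0.301531 rad, θ = 278.9° → φ = 38.810°, λ = 147.049°.
Leg 2: from (38.810°, 147.049°), δ = 3042.6/3958.8 = 0.768566 rad, θ = 39.5° → φ = 60.287°, λ = -149.823°.

latitude 60.287°, longitude -149.823°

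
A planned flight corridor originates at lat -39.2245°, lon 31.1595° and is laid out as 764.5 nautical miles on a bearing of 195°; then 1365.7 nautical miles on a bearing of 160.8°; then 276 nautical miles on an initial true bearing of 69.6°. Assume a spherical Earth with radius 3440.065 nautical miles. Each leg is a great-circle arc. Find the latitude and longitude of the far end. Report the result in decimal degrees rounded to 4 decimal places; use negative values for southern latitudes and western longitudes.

latitude -69.5138°, longitude 62.0058°

Apply the spherical direct solution leg by leg, carrying full precision between legs.
Leg 1: from (-39.2245°, 31.1595°), δ = 764.5/3440.065 = 0.222234 rad, θ = 195° → φ = -51.4199°, λ = 25.9109°.
Leg 2: from (-51.4199°, 25.9109°), δ = 1365.7/3440.065 = 0.396998 rad, θ = 160.8° → φ = -71.5582°, λ = 49.6117°.
Leg 3: from (-71.5582°, 49.6117°), δ = 276/3440.065 = 0.080231 rad, θ = 69.6° → φ = -69.5138°, λ = 62.0058°.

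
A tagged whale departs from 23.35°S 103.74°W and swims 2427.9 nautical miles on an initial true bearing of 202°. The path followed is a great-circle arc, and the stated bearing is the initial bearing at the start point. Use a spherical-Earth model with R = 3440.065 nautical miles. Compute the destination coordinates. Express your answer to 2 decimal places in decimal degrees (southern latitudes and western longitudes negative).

Angular distance δ = d/R = 2427.9 / 3440.065 = 0.705772 rad.
Start latitude φ₁ = -0.407534 rad; initial bearing θ = 3.525565 rad.
sin φ₂ = sin φ₁ cos δ + cos φ₁ sin δ cos θ = (-0.396347)(0.761111) + (0.918101)(0.648621)(-0.927184) = -0.853802
φ₂ = asin(-0.853802) = -1.023245 rad = -58.63°.
For the longitude increment, Δλ = atan2( sin θ sin δ cos φ₁, cos δ − sin φ₁ sin φ₂ ) = atan2(-0.223078, 0.422710) = -27.82°.
λ₂ = λ₁ + Δλ = -131.56°.

latitude -58.63°, longitude -131.56°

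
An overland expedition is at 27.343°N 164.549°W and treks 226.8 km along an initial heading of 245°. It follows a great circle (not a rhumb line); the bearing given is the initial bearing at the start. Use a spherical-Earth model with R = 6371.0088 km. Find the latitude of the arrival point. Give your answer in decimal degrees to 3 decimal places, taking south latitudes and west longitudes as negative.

latitude 26.466°

The arc subtends δ = 226.8/6371.0088 = 0.035599 rad at the centre.
Converting: φ₁ = 0.477225 rad, θ = 4.276057 rad.
sin φ₂ = sin φ₁ cos δ + cos φ₁ sin δ cos θ = (0.459316)(0.999366) + (0.888273)(0.035591)(-0.422618) = 0.445664
φ₂ = asin(0.445664) = 0.461916 rad = 26.466°.
Then Δλ = atan2(-0.028653, 0.794666) = -0.036041 rad, from sin θ sin δ cos φ₁ over cos δ − sin φ₁ sin φ₂.
Hence λ₂ = -164.549° + -2.065° = -166.614°.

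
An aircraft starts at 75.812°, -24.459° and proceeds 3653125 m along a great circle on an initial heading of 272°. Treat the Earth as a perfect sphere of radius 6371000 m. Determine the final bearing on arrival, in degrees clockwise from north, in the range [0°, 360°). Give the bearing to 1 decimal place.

Angular distance δ = d/R = 3653125 / 6371000 = 0.573399 rad.
Start latitude φ₁ = 1.323169 rad; initial bearing θ = 4.747296 rad.
Applying the spherical law of cosines for sides, sin φ₂ = sin φ₁ cos δ + cos φ₁ sin δ cos θ = 0.819078, so φ₂ = 54.993°.
For the longitude increment, Δλ = atan2( sin θ sin δ cos φ₁, cos δ − sin φ₁ sin φ₂ ) = atan2(-0.132886, 0.045969) = -70.918°.
λ₂ = -24.459° + -70.918° = -95.377°.
The forward bearing on arrival equals the back-azimuth from the destination plus 180°.
Back-azimuth from P₂ (55.0°, -95.4°) to P₁ (75.8°, -24.5°), with Δλ' = λ₁ − λ₂ = 70.9°: atan2( sin Δλ' cos φ₁ , cos φ₂ sin φ₁ − sin φ₂ cos φ₁ cos Δλ' ) = 25.3°.
Final bearing = (25.3° + 180°) mod 360° = 205.3°.

final bearing 205.3°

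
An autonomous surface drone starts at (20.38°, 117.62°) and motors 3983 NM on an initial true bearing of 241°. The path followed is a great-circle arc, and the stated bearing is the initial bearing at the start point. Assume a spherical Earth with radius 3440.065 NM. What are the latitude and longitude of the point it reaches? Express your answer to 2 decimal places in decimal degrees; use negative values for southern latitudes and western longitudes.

latitude -16.05°, longitude 61.15°

δ = 3983/3440.065 = 1.157827 rad (66.3386°).
Start latitude φ₁ = 0.355698 rad; initial bearing θ = 4.206243 rad.
Destination latitude: φ₂ = arcsin( sin φ₁ cos δ + cos φ₁ sin δ cos θ ) = arcsin(-0.276496) = -16.05°.
Then Δλ = atan2(-0.750948, 0.497619) = -0.985576 rad, from sin θ sin δ cos φ₁ over cos δ − sin φ₁ sin φ₂.
λ₂ = 117.62° + -56.47° = 61.15°.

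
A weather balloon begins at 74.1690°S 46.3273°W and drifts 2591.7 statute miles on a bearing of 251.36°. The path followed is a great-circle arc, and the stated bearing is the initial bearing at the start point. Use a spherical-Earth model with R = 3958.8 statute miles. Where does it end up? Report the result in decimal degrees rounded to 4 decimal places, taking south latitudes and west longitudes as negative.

latitude -54.7115°, longitude -133.4335°

Central angle δ = d/R = 0.654668 rad.
Converting: φ₁ = -1.294493 rad, θ = 4.387060 rad.
sin φ₂ = sin φ₁ cos δ + cos φ₁ sin δ cos θ = (-0.962071)(0.793250) + (0.272801)(0.608896)(-0.319621) = -0.816254
φ₂ = asin(-0.816254) = -0.954896 rad = -54.7115°.
Then Δλ = atan2(-0.157394, 0.007956) = -1.520289 rad, from sin θ sin δ cos φ₁ over cos δ − sin φ₁ sin φ₂.
Hence λ₂ = -46.3273° + -87.1062° = -133.4335°.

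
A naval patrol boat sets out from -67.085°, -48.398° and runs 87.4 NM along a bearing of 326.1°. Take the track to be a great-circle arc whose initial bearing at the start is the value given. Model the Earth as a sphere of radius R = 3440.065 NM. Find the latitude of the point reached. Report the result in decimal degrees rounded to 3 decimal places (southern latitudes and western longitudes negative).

latitude -65.864°

Central angle δ = d/R = 0.025406 rad.
Start latitude φ₁ = -1.170854 rad; initial bearing θ = 5.691519 rad.
Applying the spherical law of cosines for sides, sin φ₂ = sin φ₁ cos δ + cos φ₁ sin δ cos θ = -0.912576, so φ₂ = -65.864°.
For the longitude increment, Δλ = atan2( sin θ sin δ cos φ₁, cos δ − sin φ₁ sin φ₂ ) = atan2(-0.005517, 0.159118) = -1.986°.
Hence λ₂ = -48.398° + -1.986° = -50.384°.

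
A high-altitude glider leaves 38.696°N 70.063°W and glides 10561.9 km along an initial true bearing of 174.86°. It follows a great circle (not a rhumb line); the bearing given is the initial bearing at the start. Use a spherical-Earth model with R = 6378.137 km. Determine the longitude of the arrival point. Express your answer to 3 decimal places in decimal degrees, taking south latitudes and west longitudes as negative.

δ = 10561.9/6378.137 = 1.655954 rad (94.8792°).
Start latitude φ₁ = 0.675373 rad; initial bearing θ = 3.051883 rad.
Destination latitude: φ₂ = arcsin( sin φ₁ cos δ + cos φ₁ sin δ cos θ ) = arcsin(-0.827694) = -55.863°.
Δλ = atan2( sin θ sin δ cos φ₁ , cos δ − sin φ₁ sin φ₂ ) = atan2(0.069669, 0.432410) = 0.159745 rad = 9.153°.
λ₂ = -70.063° + 9.153° = -60.910°.

longitude -60.910°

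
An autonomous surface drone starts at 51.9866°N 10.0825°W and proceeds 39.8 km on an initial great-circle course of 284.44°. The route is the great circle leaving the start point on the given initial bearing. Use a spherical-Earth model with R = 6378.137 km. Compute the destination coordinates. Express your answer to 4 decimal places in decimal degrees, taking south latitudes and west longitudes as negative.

Central angle δ = d/R = 0.006240 rad.
Start latitude φ₁ = 0.907337 rad; initial bearing θ = 4.964415 rad.
sin φ₂ = sin φ₁ cos δ + cos φ₁ sin δ cos θ = (0.787867)(0.999981) + (0.615846)(0.006240)(0.249366) = 0.788810
φ₂ = asin(0.788810) = 0.908870 rad = 52.0744°.
For the longitude increment, Δλ = atan2( sin θ sin δ cos φ₁, cos δ − sin φ₁ sin φ₂ ) = atan2(-0.003721, 0.378504) = -0.5633°.
λ₂ = -10.0825° + -0.5633° = -10.6458°.

latitude 52.0744°, longitude -10.6458°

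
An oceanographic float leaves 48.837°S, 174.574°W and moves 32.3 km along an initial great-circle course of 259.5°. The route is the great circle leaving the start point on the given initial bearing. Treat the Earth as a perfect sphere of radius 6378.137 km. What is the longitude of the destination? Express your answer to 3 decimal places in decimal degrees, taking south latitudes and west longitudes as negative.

δ = 32.3/6378.137 = 0.005064 rad (0.2902°).
Start latitude φ₁ = -0.852366 rad; initial bearing θ = 4.529129 rad.
sin φ₂ = sin φ₁ cos δ + cos φ₁ sin δ cos θ = (-0.752840)(0.999987) + (0.658203)(0.005064)(-0.182236) = -0.753438
φ₂ = asin(-0.753438) = -0.853275 rad = -48.889°.
Then Δλ = atan2(-0.003277, 0.432769) = -0.007573 rad, from sin θ sin δ cos φ₁ over cos δ − sin φ₁ sin φ₂.
Hence λ₂ = -174.574° + -0.434° = -175.008°.

longitude -175.008°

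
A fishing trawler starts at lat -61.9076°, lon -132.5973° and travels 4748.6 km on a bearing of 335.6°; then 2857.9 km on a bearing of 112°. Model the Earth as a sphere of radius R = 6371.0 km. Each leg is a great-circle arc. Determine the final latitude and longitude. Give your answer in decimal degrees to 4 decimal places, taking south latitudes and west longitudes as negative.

Apply the spherical direct solution leg by leg, carrying full precision between legs.
Leg 1: from (-61.9076°, -132.5973°), δ = 4748.6/6371 = 0.745346 rad, θ = 335.6° → φ = -20.9426°, λ = -150.0547°.
Leg 2: from (-20.9426°, -150.0547°), δ = 2857.9/6371 = 0.448580 rad, θ = 112° → φ = -28.2811°, λ = -122.8861°.

latitude -28.2811°, longitude -122.8861°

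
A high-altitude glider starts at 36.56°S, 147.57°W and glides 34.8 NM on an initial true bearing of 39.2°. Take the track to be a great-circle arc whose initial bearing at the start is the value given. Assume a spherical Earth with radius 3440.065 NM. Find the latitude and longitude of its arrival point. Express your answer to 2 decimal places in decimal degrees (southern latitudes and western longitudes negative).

δ = 34.8/3440.065 = 0.010116 rad (0.5796°).
Converting: φ₁ = -0.638092 rad, θ = 0.684169 rad.
sin φ₂ = sin φ₁ cos δ + cos φ₁ sin δ cos θ = (-0.595664)(0.999949) + (0.803234)(0.010116)(0.774944) = -0.589337
φ₂ = asin(-0.589337) = -0.630238 rad = -36.11°.
Then Δλ = atan2(0.005136, 0.648902) = 0.007914 rad, from sin θ sin δ cos φ₁ over cos δ − sin φ₁ sin φ₂.
λ₂ = λ₁ + Δλ = -147.12°.

latitude -36.11°, longitude -147.12°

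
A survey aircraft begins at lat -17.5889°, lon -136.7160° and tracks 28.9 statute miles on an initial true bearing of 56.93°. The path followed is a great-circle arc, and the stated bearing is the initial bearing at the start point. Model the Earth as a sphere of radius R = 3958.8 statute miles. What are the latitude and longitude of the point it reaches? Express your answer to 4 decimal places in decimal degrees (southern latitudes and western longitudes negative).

The arc subtends δ = 28.9/3958.8 = 0.007300 rad at the centre.
Converting: φ₁ = -0.306984 rad, θ = 0.993616 rad.
Destination latitude: φ₂ = arcsin( sin φ₁ cos δ + cos φ₁ sin δ cos θ ) = arcsin(-0.298380) = -17.3603°.
For the longitude increment, Δλ = atan2( sin θ sin δ cos φ₁, cos δ − sin φ₁ sin φ₂ ) = atan2(0.005832, 0.909807) = 0.3672°.
λ₂ = -136.7160° + 0.3672° = -136.3488°.

latitude -17.3603°, longitude -136.3488°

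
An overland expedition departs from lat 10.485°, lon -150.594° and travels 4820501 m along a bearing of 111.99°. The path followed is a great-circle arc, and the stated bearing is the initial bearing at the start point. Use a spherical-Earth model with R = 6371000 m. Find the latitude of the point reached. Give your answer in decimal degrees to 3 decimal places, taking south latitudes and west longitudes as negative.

The arc subtends δ = 4820501/6371000 = 0.756632 rad at the centre.
Converting: φ₁ = 0.182998 rad, θ = 1.954594 rad.
Applying the spherical law of cosines for sides, sin φ₂ = sin φ₁ cos δ + cos φ₁ sin δ cos θ = -0.120430, so φ₂ = -6.917°.
For the longitude increment, Δλ = atan2( sin θ sin δ cos φ₁, cos δ − sin φ₁ sin φ₂ ) = atan2(0.625906, 0.749068) = 39.881°.
λ₂ = λ₁ + Δλ = -110.713°.

latitude -6.917°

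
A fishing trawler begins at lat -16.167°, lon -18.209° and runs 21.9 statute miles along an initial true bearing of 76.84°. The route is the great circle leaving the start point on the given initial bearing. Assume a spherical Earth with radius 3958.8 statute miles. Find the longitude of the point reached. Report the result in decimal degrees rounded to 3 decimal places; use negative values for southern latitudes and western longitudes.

The arc subtends δ = 21.9/3958.8 = 0.005532 rad at the centre.
Converting: φ₁ = -0.282167 rad, θ = 1.341111 rad.
Applying the spherical law of cosines for sides, sin φ₂ = sin φ₁ cos δ + cos φ₁ sin δ cos θ = -0.277224, so φ₂ = -16.095°.
For the longitude increment, Δλ = atan2( sin θ sin δ cos φ₁, cos δ − sin φ₁ sin φ₂ ) = atan2(0.005174, 0.922795) = 0.321°.
λ₂ = -18.209° + 0.321° = -17.888°.

longitude -17.888°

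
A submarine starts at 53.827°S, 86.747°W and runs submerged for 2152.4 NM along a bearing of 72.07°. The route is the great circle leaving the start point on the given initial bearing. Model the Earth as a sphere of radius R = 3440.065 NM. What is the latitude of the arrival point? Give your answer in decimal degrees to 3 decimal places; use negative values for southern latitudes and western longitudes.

δ = 2152.4/3440.065 = 0.625686 rad (35.8492°).
Start latitude φ₁ = -0.939458 rad; initial bearing θ = 1.257859 rad.
sin φ₂ = sin φ₁ cos δ + cos φ₁ sin δ cos θ = (-0.807239)(0.810562) + (0.590225)(0.585653)(0.307855) = -0.547901
φ₂ = asin(-0.547901) = -0.579853 rad = -33.223°.
For the longitude increment, Δλ = atan2( sin θ sin δ cos φ₁, cos δ − sin φ₁ sin φ₂ ) = atan2(0.328880, 0.368275) = 41.766°.
Hence λ₂ = -86.747° + 41.766° = -44.981°.

latitude -33.223°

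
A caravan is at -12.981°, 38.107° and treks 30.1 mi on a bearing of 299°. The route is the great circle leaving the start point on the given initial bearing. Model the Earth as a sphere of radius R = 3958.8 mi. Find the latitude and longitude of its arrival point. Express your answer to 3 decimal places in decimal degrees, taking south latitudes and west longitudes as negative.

δ = 30.1/3958.8 = 0.007603 rad (0.4356°).
Converting: φ₁ = -0.226561 rad, θ = 5.218534 rad.
sin φ₂ = sin φ₁ cos δ + cos φ₁ sin δ cos θ = (-0.224628)(0.999971) + (0.974445)(0.007603)(0.484810) = -0.221030
φ₂ = asin(-0.221030) = -0.222870 rad = -12.770°.
For the longitude increment, Δλ = atan2( sin θ sin δ cos φ₁, cos δ − sin φ₁ sin φ₂ ) = atan2(-0.006480, 0.950322) = -0.391°.
Hence λ₂ = 38.107° + -0.391° = 37.716°.

latitude -12.770°, longitude 37.716°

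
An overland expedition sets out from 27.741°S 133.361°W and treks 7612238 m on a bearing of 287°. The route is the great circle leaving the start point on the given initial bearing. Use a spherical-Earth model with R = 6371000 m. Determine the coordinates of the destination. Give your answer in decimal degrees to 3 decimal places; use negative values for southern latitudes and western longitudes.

latitude 4.001°, longitude 163.554°

δ = 7612238/6371000 = 1.194826 rad (68.4585°).
Start latitude φ₁ = -0.484172 rad; initial bearing θ = 5.009095 rad.
Destination latitude: φ₂ = arcsin( sin φ₁ cos δ + cos φ₁ sin δ cos θ ) = arcsin(0.069781) = 4.001°.
Δλ = atan2( sin θ sin δ cos φ₁ , cos δ − sin φ₁ sin φ₂ ) = atan2(-0.787269, 0.399657) = -1.101048 rad = -63.085°.
λ₂ = -133.361° + -63.085° = -196.446°, normalized to (−180°, 180°] → 163.554°.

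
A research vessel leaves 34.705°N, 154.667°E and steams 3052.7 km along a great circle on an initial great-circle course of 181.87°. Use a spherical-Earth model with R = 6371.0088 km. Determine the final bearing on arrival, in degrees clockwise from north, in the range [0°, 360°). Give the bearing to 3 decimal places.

Angular distance δ = d/R = 3052.7 / 6371.0088 = 0.479155 rad.
With φ₁ = 34.705° = 0.605717 rad and θ = 181.87° = 3.174230 rad:
sin φ₂ = sin φ₁ cos δ + cos φ₁ sin δ cos θ = (0.569351)(0.887385) + (0.822094)(0.461029)(-0.999467) = 0.126426
φ₂ = asin(0.126426) = 0.126765 rad = 7.263°.
Then Δλ = atan2(-0.012368, 0.815404) = -0.015167 rad, from sin θ sin δ cos φ₁ over cos δ − sin φ₁ sin φ₂.
Hence λ₂ = 154.667° + -0.869° = 153.798°.
The forward bearing on arrival equals the back-azimuth from the destination plus 180°.
Back-azimuth from P₂ (7.263°, 153.798°) to P₁ (34.705°, 154.667°), with Δλ' = λ₁ − λ₂ = 0.869°: atan2( sin Δλ' cos φ₁ , cos φ₂ sin φ₁ − sin φ₂ cos φ₁ cos Δλ' ) = 1.550°.
Final bearing = (1.550° + 180°) mod 360° = 181.550°.

final bearing 181.550°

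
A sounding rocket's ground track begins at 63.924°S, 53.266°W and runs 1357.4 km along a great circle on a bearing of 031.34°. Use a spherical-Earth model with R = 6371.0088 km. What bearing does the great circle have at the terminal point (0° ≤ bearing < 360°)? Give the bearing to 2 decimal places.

final bearing 22.32°

δ = 1357.4/6371.0088 = 0.213059 rad (12.2074°).
Converting: φ₁ = -1.115684 rad, θ = 0.546986 rad.
Applying the spherical law of cosines for sides, sin φ₂ = sin φ₁ cos δ + cos φ₁ sin δ cos θ = -0.798517, so φ₂ = -52.989°.
Δλ = atan2( sin θ sin δ cos φ₁ , cos δ − sin φ₁ sin φ₂ ) = atan2(0.048343, 0.260151) = 0.183729 rad = 10.527°.
Hence λ₂ = -53.266° + 10.527° = -42.739°.
The forward bearing on arrival equals the back-azimuth from the destination plus 180°.
Back-azimuth from P₂ (-52.99°, -42.74°) to P₁ (-63.92°, -53.27°), with Δλ' = λ₁ − λ₂ = -10.53°: atan2( sin Δλ' cos φ₁ , cos φ₂ sin φ₁ − sin φ₂ cos φ₁ cos Δλ' ) = 202.32°.
Final bearing = (202.32° + 180°) mod 360° = 22.32°.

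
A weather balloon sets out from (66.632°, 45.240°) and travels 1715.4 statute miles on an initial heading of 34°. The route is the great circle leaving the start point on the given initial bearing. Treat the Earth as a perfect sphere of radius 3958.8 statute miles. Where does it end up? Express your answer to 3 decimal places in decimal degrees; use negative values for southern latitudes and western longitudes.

latitude 76.217°, longitude 125.469°

Central angle δ = d/R = 0.433313 rad.
Converting: φ₁ = 1.162948 rad, θ = 0.593412 rad.
Destination latitude: φ₂ = arcsin( sin φ₁ cos δ + cos φ₁ sin δ cos θ ) = arcsin(0.971204) = 76.217°.
Δλ = atan2( sin θ sin δ cos φ₁ , cos δ − sin φ₁ sin φ₂ ) = atan2(0.093128, 0.016038) = 1.400259 rad = 80.229°.
λ₂ = λ₁ + Δλ = 125.469°.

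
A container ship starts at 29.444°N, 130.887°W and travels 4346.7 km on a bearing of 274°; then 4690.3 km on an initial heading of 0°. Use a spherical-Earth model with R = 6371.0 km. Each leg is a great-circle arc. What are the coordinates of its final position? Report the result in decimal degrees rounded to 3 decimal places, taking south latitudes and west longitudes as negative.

latitude 67.005°, longitude -174.759°

Apply the spherical direct solution leg by leg, carrying full precision between legs.
Leg 1: from (29.444°, -130.887°), δ = 4346.7/6371 = 0.682263 rad, θ = 274° → φ = 24.824°, λ = -174.759°.
Leg 2: from (24.824°, -174.759°), δ = 4690.3/6371 = 0.736195 rad, θ = 0° → φ = 67.005°, λ = -174.759°.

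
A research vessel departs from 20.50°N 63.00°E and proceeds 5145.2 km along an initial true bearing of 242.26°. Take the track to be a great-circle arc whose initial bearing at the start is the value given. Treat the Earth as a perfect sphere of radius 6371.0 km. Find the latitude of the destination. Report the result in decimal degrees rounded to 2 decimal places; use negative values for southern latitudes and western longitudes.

Central angle δ = d/R = 0.807597 rad.
Start latitude φ₁ = 0.357792 rad; initial bearing θ = 4.228235 rad.
Destination latitude: φ₂ = arcsin( sin φ₁ cos δ + cos φ₁ sin δ cos θ ) = arcsin(-0.072978) = -4.19°.
For the longitude increment, Δλ = atan2( sin θ sin δ cos φ₁, cos δ − sin φ₁ sin φ₂ ) = atan2(-0.599073, 0.716794) = -39.89°.
Hence λ₂ = 63.00° + -39.89° = 23.11°.

latitude -4.19°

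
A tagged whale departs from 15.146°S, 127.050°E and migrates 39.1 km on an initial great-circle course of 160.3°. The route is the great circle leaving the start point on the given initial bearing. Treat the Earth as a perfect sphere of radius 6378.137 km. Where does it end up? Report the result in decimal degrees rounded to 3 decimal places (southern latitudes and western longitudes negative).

Central angle δ = d/R = 0.006130 rad.
With φ₁ = -15.146° = -0.264348 rad and θ = 160.3° = 2.797763 rad:
Destination latitude: φ₂ = arcsin( sin φ₁ cos δ + cos φ₁ sin δ cos θ ) = arcsin(-0.266846) = -15.477°.
Then Δλ = atan2(0.001995, 0.930260) = 0.002144 rad, from sin θ sin δ cos φ₁ over cos δ − sin φ₁ sin φ₂.
λ₂ = λ₁ + Δλ = 127.173°.

latitude -15.477°, longitude 127.173°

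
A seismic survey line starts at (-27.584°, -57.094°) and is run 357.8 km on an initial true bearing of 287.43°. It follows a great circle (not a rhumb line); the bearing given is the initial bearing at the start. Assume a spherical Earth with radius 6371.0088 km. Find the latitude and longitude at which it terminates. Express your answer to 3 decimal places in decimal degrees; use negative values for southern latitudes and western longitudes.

latitude -26.578°, longitude -60.527°

The arc subtends δ = 357.8/6371.0088 = 0.056161 rad at the centre.
With φ₁ = -27.584° = -0.481432 rad and θ = 287.43° = 5.016600 rad:
Applying the spherical law of cosines for sides, sin φ₂ = sin φ₁ cos δ + cos φ₁ sin δ cos θ = -0.447416, so φ₂ = -26.578°.
Then Δλ = atan2(-0.047466, 0.791248) = -0.059918 rad, from sin θ sin δ cos φ₁ over cos δ − sin φ₁ sin φ₂.
λ₂ = -57.094° + -3.433° = -60.527°.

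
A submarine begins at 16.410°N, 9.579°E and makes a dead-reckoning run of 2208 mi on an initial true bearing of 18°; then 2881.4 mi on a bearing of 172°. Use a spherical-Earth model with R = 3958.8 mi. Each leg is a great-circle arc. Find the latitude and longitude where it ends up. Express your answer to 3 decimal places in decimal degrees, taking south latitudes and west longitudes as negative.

Apply the spherical direct solution leg by leg, carrying full precision between legs.
Leg 1: from (16.410°, 9.579°), δ = 2208/3958.8 = 0.557745 rad, θ = 18° → φ = 46.266°, λ = 23.264°.
Leg 2: from (46.266°, 23.264°), δ = 2881.4/3958.8 = 0.727847 rad, θ = 172° → φ = 4.821°, λ = 28.596°.

latitude 4.821°, longitude 28.596°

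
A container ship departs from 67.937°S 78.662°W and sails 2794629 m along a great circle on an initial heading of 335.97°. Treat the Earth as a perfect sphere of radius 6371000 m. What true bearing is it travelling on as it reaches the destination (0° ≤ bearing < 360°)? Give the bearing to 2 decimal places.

δ = 2794629/6371000 = 0.438648 rad (25.1327°).
Start latitude φ₁ = -1.185724 rad; initial bearing θ = 5.863783 rad.
sin φ₂ = sin φ₁ cos δ + cos φ₁ sin δ cos θ = (-0.926771)(0.905327) + (0.375626)(0.424716)(0.913332) = -0.693323
φ₂ = asin(-0.693323) = -0.766090 rad = -43.894°.
Then Δλ = atan2(-0.064965, 0.262775) = -0.242366 rad, from sin θ sin δ cos φ₁ over cos δ − sin φ₁ sin φ₂.
Hence λ₂ = -78.662° + -13.887° = -92.549°.
The forward bearing on arrival equals the back-azimuth from the destination plus 180°.
Back-azimuth from P₂ (-43.89°, -92.55°) to P₁ (-67.94°, -78.66°), with Δλ' = λ₁ − λ₂ = 13.89°: atan2( sin Δλ' cos φ₁ , cos φ₂ sin φ₁ − sin φ₂ cos φ₁ cos Δλ' ) = 167.75°.
Final bearing = (167.75° + 180°) mod 360° = 347.75°.

final bearing 347.75°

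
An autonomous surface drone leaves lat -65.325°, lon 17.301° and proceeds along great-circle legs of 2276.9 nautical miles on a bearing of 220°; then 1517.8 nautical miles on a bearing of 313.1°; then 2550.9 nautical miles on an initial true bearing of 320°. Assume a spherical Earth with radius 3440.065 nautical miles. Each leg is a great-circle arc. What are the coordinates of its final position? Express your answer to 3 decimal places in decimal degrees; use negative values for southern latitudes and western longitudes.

latitude -8.950°, longitude -138.936°

Apply the spherical direct solution leg by leg, carrying full precision between legs.
Leg 1: from (-65.325°, 17.301°), δ = 2276.9/3440.065 = 0.661877 rad, θ = 220° → φ = -65.974°, λ = -86.700°.
Leg 2: from (-65.974°, -86.700°), δ = 1517.8/3440.065 = 0.441213 rad, θ = 313.1° → φ = -44.999°, λ = -112.864°.
Leg 3: from (-44.999°, -112.864°), δ = 2550.9/3440.065 = 0.741527 rad, θ = 320° → φ = -8.950°, λ = -138.936°.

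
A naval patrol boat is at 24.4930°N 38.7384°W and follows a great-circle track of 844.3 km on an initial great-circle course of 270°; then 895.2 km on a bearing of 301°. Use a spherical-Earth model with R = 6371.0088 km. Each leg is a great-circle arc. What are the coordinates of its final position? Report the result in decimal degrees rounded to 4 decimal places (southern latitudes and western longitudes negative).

Apply the spherical direct solution leg by leg, carrying full precision between legs.
Leg 1: from (24.4930°, -38.7384°), δ = 844.3/6371.0088 = 0.132522 rad, θ = 270° → φ = 24.2643°, λ = -47.0721°.
Leg 2: from (24.2643°, -47.0721°), δ = 895.2/6371.0088 = 0.140511 rad, θ = 301° → φ = 28.2068°, λ = -54.9015°.

latitude 28.2068°, longitude -54.9015°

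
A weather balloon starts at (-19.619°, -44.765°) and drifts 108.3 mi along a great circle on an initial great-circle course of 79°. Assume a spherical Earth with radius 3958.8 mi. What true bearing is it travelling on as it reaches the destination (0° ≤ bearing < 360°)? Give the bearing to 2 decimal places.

final bearing 78.46°

The arc subtends δ = 108.3/3958.8 = 0.027357 rad at the centre.
With φ₁ = -19.619° = -0.342416 rad and θ = 79° = 1.378810 rad:
Destination latitude: φ₂ = arcsin( sin φ₁ cos δ + cos φ₁ sin δ cos θ ) = arcsin(-0.330722) = -19.313°.
For the longitude increment, Δλ = atan2( sin θ sin δ cos φ₁, cos δ − sin φ₁ sin φ₂ ) = atan2(0.025292, 0.888581) = 1.630°.
λ₂ = λ₁ + Δλ = -43.135°.
The forward bearing on arrival equals the back-azimuth from the destination plus 180°.
Back-azimuth from P₂ (-19.31°, -43.13°) to P₁ (-19.62°, -44.77°), with Δλ' = λ₁ − λ₂ = -1.63°: atan2( sin Δλ' cos φ₁ , cos φ₂ sin φ₁ − sin φ₂ cos φ₁ cos Δλ' ) = 258.46°.
Final bearing = (258.46° + 180°) mod 360° = 78.46°.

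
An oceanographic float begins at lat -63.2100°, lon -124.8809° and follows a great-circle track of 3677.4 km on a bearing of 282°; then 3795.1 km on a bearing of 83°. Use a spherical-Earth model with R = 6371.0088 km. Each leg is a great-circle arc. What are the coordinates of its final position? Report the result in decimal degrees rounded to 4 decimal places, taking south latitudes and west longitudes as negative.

Apply the spherical direct solution leg by leg, carrying full precision between legs.
Leg 1: from (-63.2100°, -124.8809°), δ = 3677.4/6371.0088 = 0.577208 rad, θ = 282° → φ = -44.1794°, λ = -172.9774°.
Leg 2: from (-44.1794°, -172.9774°), δ = 3795.1/6371.0088 = 0.595683 rad, θ = 83° → φ = -31.8595°, λ = -132.0067°.

latitude -31.8595°, longitude -132.0067°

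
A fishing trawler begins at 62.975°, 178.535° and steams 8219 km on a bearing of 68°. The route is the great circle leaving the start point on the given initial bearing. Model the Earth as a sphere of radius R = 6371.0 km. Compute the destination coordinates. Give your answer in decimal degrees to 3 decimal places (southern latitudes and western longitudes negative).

latitude 24.227°, longitude -79.134°

δ = 8219/6371 = 1.290064 rad (73.9152°).
Converting: φ₁ = 1.099121 rad, θ = 1.186824 rad.
Destination latitude: φ₂ = arcsin( sin φ₁ cos δ + cos φ₁ sin δ cos θ ) = arcsin(0.410357) = 24.227°.
Δλ = atan2( sin θ sin δ cos φ₁ , cos δ − sin φ₁ sin φ₂ ) = atan2(0.404801, -0.088490) = 1.786012 rad = 102.331°.
λ₂ = 178.535° + 102.331° = 280.866°, normalized to (−180°, 180°] → -79.134°.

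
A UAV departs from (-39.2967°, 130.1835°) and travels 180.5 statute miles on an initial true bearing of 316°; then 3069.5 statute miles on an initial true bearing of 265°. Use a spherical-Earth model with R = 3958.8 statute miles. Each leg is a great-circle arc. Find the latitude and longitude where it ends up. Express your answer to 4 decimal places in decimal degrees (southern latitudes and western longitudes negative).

latitude -28.8283°, longitude 75.1540°

Apply the spherical direct solution leg by leg, carrying full precision between legs.
Leg 1: from (-39.2967°, 130.1835°), δ = 180.5/3958.8 = 0.045595 rad, θ = 316° → φ = -37.3949°, λ = 127.8995°.
Leg 2: from (-37.3949°, 127.8995°), δ = 3069.5/3958.8 = 0.775361 rad, θ = 265° → φ = -28.8283°, λ = 75.1540°.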